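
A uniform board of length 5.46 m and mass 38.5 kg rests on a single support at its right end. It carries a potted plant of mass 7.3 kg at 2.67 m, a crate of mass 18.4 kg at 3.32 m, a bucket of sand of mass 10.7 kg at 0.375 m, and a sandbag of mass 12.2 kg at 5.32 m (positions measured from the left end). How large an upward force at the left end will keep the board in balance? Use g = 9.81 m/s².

Sum moments about the right end (the unknown pivot reaction has zero arm there).
Beam weight: 38.5 × 9.81 = 377.7 N down at 2.73 m → arm 2.73 m, τ = 377.7 × 2.73 = 1031 N·m counterclockwise.
Potted plant: 7.3 × 9.81 = 71.61 N down at 2.67 m → arm 2.79 m, τ = 71.61 × 2.79 = 199.8 N·m counterclockwise.
Crate: 18.4 × 9.81 = 180.5 N down at 3.32 m → arm 2.14 m, τ = 180.5 × 2.14 = 386.3 N·m counterclockwise.
Bucket of sand: 10.7 × 9.81 = 105 N down at 0.375 m → arm 5.085 m, τ = 105 × 5.085 = 533.9 N·m counterclockwise.
Sandbag: 12.2 × 9.81 = 119.7 N down at 5.32 m → arm 0.14 m, τ = 119.7 × 0.14 = 16.76 N·m counterclockwise.
Net moment of the loads = 2168 N·m counterclockwise.
The upward force F acts at the left end, arm 5.46 m, giving F × 5.46 clockwise.
Στ = 0 ⇒ F × 5.46 = 2168 ⇒ F = 2168 / 5.46 = 397 N.

F ≈ 397 N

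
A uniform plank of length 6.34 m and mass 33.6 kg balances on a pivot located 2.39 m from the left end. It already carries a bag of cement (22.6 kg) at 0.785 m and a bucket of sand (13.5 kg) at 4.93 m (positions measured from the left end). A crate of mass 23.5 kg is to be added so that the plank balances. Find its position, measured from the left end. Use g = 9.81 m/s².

x ≈ 1.36 m from the left end

Choose the pivot (at 2.39 m from the left end) as the axis so the support reaction has zero arm there.
Beam weight: 33.6 × 9.81 = 329.6 N down at 3.17 m → arm 0.78 m, τ = 329.6 × 0.78 = 257.1 N·m clockwise.
Bag of cement: 22.6 × 9.81 = 221.7 N down at 0.785 m → arm 1.605 m, τ = 221.7 × 1.605 = 355.8 N·m counterclockwise.
Bucket of sand: 13.5 × 9.81 = 132.4 N down at 4.93 m → arm 2.54 m, τ = 132.4 × 2.54 = 336.3 N·m clockwise.
Net moment of existing loads = 237.6 N·m clockwise.
The crate weighs 23.5 × 9.81 = 230.5 N and must supply an equal counterclockwise moment, so its lever arm about the pivot is 237.6 / 230.5 = 1.03 m.
That puts it at 2.39 − 1.03 = 1.36 m from the left end.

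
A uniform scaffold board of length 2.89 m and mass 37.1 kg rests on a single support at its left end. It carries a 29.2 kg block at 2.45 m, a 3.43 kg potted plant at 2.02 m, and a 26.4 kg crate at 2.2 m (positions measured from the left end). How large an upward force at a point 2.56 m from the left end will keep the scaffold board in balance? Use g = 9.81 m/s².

F ≈ 729 N

Take moments about the left end.
Beam weight: 37.1 × 9.81 = 364 N down at 1.445 m → arm 1.445 m, τ = 364 × 1.445 = 526 N·m clockwise.
Block: 29.2 × 9.81 = 286.5 N down at 2.45 m → arm 2.45 m, τ = 286.5 × 2.45 = 701.9 N·m clockwise.
Potted plant: 3.43 × 9.81 = 33.65 N down at 2.02 m → arm 2.02 m, τ = 33.65 × 2.02 = 67.97 N·m clockwise.
Crate: 26.4 × 9.81 = 259 N down at 2.2 m → arm 2.2 m, τ = 259 × 2.2 = 569.8 N·m clockwise.
Net moment of the loads = 1866 N·m clockwise.
The upward force F acts at a point 2.56 m from the left end, arm 2.56 m, giving F × 2.56 counterclockwise.
For rotational equilibrium, F × 2.56 = 1866, so F = 1866 / 2.56 = 729 N.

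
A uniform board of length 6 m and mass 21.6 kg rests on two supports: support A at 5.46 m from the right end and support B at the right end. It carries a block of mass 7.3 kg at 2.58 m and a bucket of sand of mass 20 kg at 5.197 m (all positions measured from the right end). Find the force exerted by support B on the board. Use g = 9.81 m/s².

Take moments about support A.
Beam weight: 21.6 × 9.81 = 211.9 N down at 3 m → arm 2.46 m, τ = 211.9 × 2.46 = 521.3 N·m clockwise.
Block: 7.3 × 9.81 = 71.61 N down at 2.58 m → arm 2.88 m, τ = 71.61 × 2.88 = 206.2 N·m clockwise.
Bucket of sand: 20 × 9.81 = 196.2 N down at 5.197 m → arm 0.263 m, τ = 196.2 × 0.263 = 51.6 N·m clockwise.
Net load moment about support A = 779.1 N·m clockwise.
Reaction R at support B is upward at 0 m, arm 5.46 m → moment R × 5.46 counterclockwise.
For rotational equilibrium, R × 5.46 = 779.1, so R = 143 N.

R_B ≈ 143 N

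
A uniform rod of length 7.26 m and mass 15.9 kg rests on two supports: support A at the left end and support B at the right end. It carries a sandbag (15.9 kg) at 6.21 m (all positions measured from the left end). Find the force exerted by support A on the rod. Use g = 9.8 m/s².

Choose support B as the axis so its reaction then has zero moment arm.
Beam weight: 15.9 × 9.8 = 155.8 N down at 3.63 m → arm 3.63 m, τ = 155.8 × 3.63 = 565.6 N·m counterclockwise.
Sandbag: 15.9 × 9.8 = 155.8 N down at 6.21 m → arm 1.05 m, τ = 155.8 × 1.05 = 163.6 N·m counterclockwise.
Net load moment about support B = 729.2 N·m counterclockwise.
Reaction R at support A is upward at 0 m, arm 7.26 m → moment R × 7.26 clockwise.
Balancing moments: R × 7.26 = 729.2, giving R = 100 N.

R_A ≈ 100 N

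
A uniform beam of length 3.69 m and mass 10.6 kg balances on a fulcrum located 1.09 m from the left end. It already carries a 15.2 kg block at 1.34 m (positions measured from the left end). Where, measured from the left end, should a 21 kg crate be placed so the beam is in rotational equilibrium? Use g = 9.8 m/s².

x ≈ 0.528 m from the left end

Sum moments about the fulcrum (at 1.09 m from the left end) (the support reaction has zero arm there).
Beam weight: 10.6 × 9.8 = 103.9 N down at 1.845 m → arm 0.755 m, τ = 103.9 × 0.755 = 78.44 N·m clockwise.
Block: 15.2 × 9.8 = 149 N down at 1.34 m → arm 0.25 m, τ = 149 × 0.25 = 37.25 N·m clockwise.
Net moment of existing loads = 115.7 N·m clockwise.
The crate weighs 21 × 9.8 = 205.8 N and must supply an equal counterclockwise moment, so its lever arm about the fulcrum is 115.7 / 205.8 = 0.562 m.
That puts it at 1.09 − 0.562 = 0.528 m from the left end.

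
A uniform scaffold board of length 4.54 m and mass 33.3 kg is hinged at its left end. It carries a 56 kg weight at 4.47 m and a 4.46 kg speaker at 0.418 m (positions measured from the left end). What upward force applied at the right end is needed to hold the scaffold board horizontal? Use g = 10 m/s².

About the left end:
Beam weight: 33.3 × 10 = 333 N down at 2.27 m → arm 2.27 m, τ = 333 × 2.27 = 755.9 N·m clockwise.
Weight: 56 × 10 = 560 N down at 4.47 m → arm 4.47 m, τ = 560 × 4.47 = 2503 N·m clockwise.
Speaker: 4.46 × 10 = 44.6 N down at 0.418 m → arm 0.418 m, τ = 44.6 × 0.418 = 18.64 N·m clockwise.
Net moment of the loads = 3278 N·m clockwise.
The upward force F acts at the right end, arm 4.54 m, giving F × 4.54 counterclockwise.
For rotational equilibrium, F × 4.54 = 3278, so F = 3278 / 4.54 = 722 N.

F ≈ 722 N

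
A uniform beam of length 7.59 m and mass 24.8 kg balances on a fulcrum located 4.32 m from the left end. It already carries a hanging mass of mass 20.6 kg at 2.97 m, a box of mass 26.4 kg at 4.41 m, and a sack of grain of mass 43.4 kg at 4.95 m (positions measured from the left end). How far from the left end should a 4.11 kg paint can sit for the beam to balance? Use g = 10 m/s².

Take moments about the fulcrum (at 4.32 m from the left end).
Beam weight: 24.8 × 10 = 248 N down at 3.795 m → arm 0.525 m, τ = 248 × 0.525 = 130.2 N·m counterclockwise.
Hanging mass: 20.6 × 10 = 206 N down at 2.97 m → arm 1.35 m, τ = 206 × 1.35 = 278.1 N·m counterclockwise.
Box: 26.4 × 10 = 264 N down at 4.41 m → arm 0.09 m, τ = 264 × 0.09 = 23.76 N·m clockwise.
Sack of grain: 43.4 × 10 = 434 N down at 4.95 m → arm 0.63 m, τ = 434 × 0.63 = 273.4 N·m clockwise.
Net moment of existing loads = 111.1 N·m counterclockwise.
The paint can weighs 4.11 × 10 = 41.1 N and must supply an equal clockwise moment, so its lever arm about the fulcrum is 111.1 / 41.1 = 2.7 m.
That puts it at 4.32 + 2.7 = 7.02 m from the left end.

x ≈ 7.02 m from the left end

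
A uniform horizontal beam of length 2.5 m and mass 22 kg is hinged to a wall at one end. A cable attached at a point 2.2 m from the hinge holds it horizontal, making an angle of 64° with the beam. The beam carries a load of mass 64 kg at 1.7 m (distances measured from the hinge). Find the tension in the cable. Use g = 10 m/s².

T ≈ 689 N

Choose the hinge as the axis so the unknown hinge reaction has zero arm there.
Beam weight: 22 × 10 = 220 N down at 1.25 m → arm 1.25 m, τ = 220 × 1.25 = 275 N·m clockwise.
Load: 64 × 10 = 640 N down at 1.7 m → arm 1.7 m, τ = 640 × 1.7 = 1088 N·m clockwise.
Total clockwise load moment = 1363 N·m.
The cable tension T acts at 2.2 m; only its component perpendicular to the beam, T sinθ, produces torque. sin 64° = 0.8988.
Setting net torque to zero: T × 2.2 × 0.8988 = 1363 → T = 1363 / 1.977 = 689 N.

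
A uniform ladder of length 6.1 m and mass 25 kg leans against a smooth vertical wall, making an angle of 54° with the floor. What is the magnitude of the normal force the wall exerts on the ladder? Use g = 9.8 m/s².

N_wall ≈ 89 N

Taking torques about the foot of the ladder:
Ladder weight 25×9.8 = 245 N acts at 3.05 m along the ladder; its horizontal arm is 3.05·cos54° = 1.793 m → τ = 439.3 N·m clockwise.
Wall normal N acts horizontally at the top; its moment arm is the height L sinθ = 6.1·sin54° = 4.935 m, counterclockwise.
Setting net torque to zero: N × 4.935 = 439.3 → N = 89 N.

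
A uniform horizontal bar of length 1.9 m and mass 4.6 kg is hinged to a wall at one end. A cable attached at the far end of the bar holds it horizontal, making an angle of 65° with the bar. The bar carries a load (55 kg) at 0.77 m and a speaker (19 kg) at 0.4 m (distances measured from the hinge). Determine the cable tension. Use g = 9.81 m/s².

Choose the hinge as the axis so the unknown hinge reaction has zero arm there.
Beam weight: 4.6 × 9.81 = 45.13 N down at 0.95 m → arm 0.95 m, τ = 45.13 × 0.95 = 42.87 N·m clockwise.
Load: 55 × 9.81 = 539.6 N down at 0.77 m → arm 0.77 m, τ = 539.6 × 0.77 = 415.5 N·m clockwise.
Speaker: 19 × 9.81 = 186.4 N down at 0.4 m → arm 0.4 m, τ = 186.4 × 0.4 = 74.56 N·m clockwise.
Total clockwise load moment = 532.9 N·m.
The cable tension T acts at 1.9 m; only its component perpendicular to the bar, T sinθ, produces torque. sin 65° = 0.9063.
For rotational equilibrium, T × 1.9 × 0.9063 = 532.9, so T = 532.9 / 1.722 = 309 N.

T ≈ 309 N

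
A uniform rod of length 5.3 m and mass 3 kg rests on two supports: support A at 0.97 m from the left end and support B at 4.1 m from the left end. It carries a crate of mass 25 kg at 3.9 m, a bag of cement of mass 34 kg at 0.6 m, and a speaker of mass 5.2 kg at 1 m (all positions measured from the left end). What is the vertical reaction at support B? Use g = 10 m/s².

About support A:
Beam weight: 3 × 10 = 30 N down at 2.65 m → arm 1.68 m, τ = 30 × 1.68 = 50.4 N·m clockwise.
Crate: 25 × 10 = 250 N down at 3.9 m → arm 2.93 m, τ = 250 × 2.93 = 732.5 N·m clockwise.
Bag of cement: 34 × 10 = 340 N down at 0.6 m → arm 0.37 m, τ = 340 × 0.37 = 125.8 N·m counterclockwise.
Speaker: 5.2 × 10 = 52 N down at 1 m → arm 0.03 m, τ = 52 × 0.03 = 1.56 N·m clockwise.
Net load moment about support A = 658.7 N·m clockwise.
Reaction R at support B is upward at 4.1 m, arm 3.13 m → moment R × 3.13 counterclockwise.
Στ = 0 ⇒ R × 3.13 = 658.7 ⇒ R = 210 N.

R_B ≈ 210 N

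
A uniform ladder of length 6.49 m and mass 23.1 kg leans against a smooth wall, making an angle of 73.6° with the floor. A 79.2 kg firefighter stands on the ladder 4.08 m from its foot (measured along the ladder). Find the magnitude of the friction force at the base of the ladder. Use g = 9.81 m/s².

Choose the foot of the ladder as the axis so the floor normal and friction both act there and drop out.
Ladder weight 23.1×9.81 = 226.6 N acts at 3.245 m along the ladder; its horizontal arm is 3.245·cos73.6° = 0.9162 m → τ = 207.6 N·m clockwise.
Firefighter: 79.2×9.81 = 777 N at 4.08 m → arm 1.152 m → τ = 895.1 N·m clockwise.
Wall normal N acts horizontally at the top; its moment arm is the height L sinθ = 6.49·sin73.6° = 6.226 m, counterclockwise.
For rotational equilibrium, N × 6.226 = 1103, so N = 177 N.
ΣFx = 0: friction at the foot balances the wall's push, so f = N_wall = 177 N.

f ≈ 177 N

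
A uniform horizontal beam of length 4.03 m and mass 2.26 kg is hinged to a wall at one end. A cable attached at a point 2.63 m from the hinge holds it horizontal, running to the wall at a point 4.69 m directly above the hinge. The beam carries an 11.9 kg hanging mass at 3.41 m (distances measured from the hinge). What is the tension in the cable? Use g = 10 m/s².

T ≈ 197 N

Taking torques about the hinge:
Beam weight: 2.26 × 10 = 22.6 N down at 2.015 m → arm 2.015 m, τ = 22.6 × 2.015 = 45.54 N·m clockwise.
Hanging mass: 11.9 × 10 = 119 N down at 3.41 m → arm 3.41 m, τ = 119 × 3.41 = 405.8 N·m clockwise.
Total clockwise load moment = 451.3 N·m.
The cable tension T acts at 2.63 m; only its component perpendicular to the beam, T sinθ, produces torque. sinθ = h/√(h²+d²) = 4.69/√(4.69²+2.63²) = 0.8722.
Στ = 0 ⇒ T × 2.63 × 0.8722 = 451.3 ⇒ T = 451.3 / 2.294 = 197 N.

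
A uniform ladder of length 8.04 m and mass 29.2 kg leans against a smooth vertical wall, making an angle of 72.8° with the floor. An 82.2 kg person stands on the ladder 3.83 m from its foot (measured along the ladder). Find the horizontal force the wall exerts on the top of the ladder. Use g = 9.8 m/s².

Taking torques about the foot of the ladder:
Ladder weight 29.2×9.8 = 286.2 N acts at 4.02 m along the ladder; its horizontal arm is 4.02·cos72.8° = 1.189 m → τ = 340.3 N·m clockwise.
Person: 82.2×9.8 = 805.6 N at 3.83 m → arm 1.133 m → τ = 912.7 N·m clockwise.
Wall normal N acts horizontally at the top; its moment arm is the height L sinθ = 8.04·sin72.8° = 7.68 m, counterclockwise.
Balancing moments: N × 7.68 = 1253, giving N = 163 N.

N_wall ≈ 163 N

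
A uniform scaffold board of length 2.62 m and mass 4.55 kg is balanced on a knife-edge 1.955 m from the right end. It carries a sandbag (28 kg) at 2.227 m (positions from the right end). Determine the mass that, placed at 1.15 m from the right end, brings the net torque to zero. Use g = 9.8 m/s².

Take moments about the knife-edge (at 1.955 m from the right end).
Beam weight: 4.55 × 9.8 = 44.59 N down at 1.31 m → arm 0.645 m, τ = 44.59 × 0.645 = 28.76 N·m clockwise.
Sandbag: 28 × 9.8 = 274.4 N down at 2.227 m → arm 0.272 m, τ = 274.4 × 0.272 = 74.64 N·m counterclockwise.
Net moment of known loads = 45.88 N·m counterclockwise.
An unknown mass m at 1.15 m has arm 0.805 m; its moment is m·g·0.805 clockwise.
Στ = 0 ⇒ m × 9.8 × 0.805 = 45.88 ⇒ m = 45.88 / (9.8 × 0.805) = 5.82 kg.

m ≈ 5.82 kg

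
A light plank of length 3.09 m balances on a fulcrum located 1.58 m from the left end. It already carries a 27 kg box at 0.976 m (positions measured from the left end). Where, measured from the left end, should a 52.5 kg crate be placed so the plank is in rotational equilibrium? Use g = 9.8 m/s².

Sum moments about the fulcrum (at 1.58 m from the left end) (the support reaction has zero arm there).
Box: 27 × 9.8 = 264.6 N down at 0.976 m → arm 0.604 m, τ = 264.6 × 0.604 = 159.8 N·m counterclockwise.
Net moment of existing loads = 159.8 N·m counterclockwise.
The crate weighs 52.5 × 9.8 = 514.5 N and must supply an equal clockwise moment, so its lever arm about the fulcrum is 159.8 / 514.5 = 0.311 m.
That puts it at 1.58 + 0.311 = 1.89 m from the left end.

x ≈ 1.89 m from the left end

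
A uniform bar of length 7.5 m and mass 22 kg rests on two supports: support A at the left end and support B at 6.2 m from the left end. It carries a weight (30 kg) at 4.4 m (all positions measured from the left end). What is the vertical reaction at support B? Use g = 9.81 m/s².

Sum moments about support A (its reaction then has zero moment arm).
Beam weight: 22 × 9.81 = 215.8 N down at 3.75 m → arm 3.75 m, τ = 215.8 × 3.75 = 809.2 N·m clockwise.
Weight: 30 × 9.81 = 294.3 N down at 4.4 m → arm 4.4 m, τ = 294.3 × 4.4 = 1295 N·m clockwise.
Net load moment about support A = 2104 N·m clockwise.
Reaction R at support B is upward at 6.2 m, arm 6.2 m → moment R × 6.2 counterclockwise.
For rotational equilibrium, R × 6.2 = 2104, so R = 339 N.

R_B ≈ 339 N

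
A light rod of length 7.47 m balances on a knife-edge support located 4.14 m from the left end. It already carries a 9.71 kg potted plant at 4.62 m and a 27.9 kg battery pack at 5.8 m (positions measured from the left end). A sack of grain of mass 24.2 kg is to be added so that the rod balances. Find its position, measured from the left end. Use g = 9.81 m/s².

x ≈ 2.03 m from the left end

Taking torques about the knife-edge support (at 4.14 m from the left end):
Potted plant: 9.71 × 9.81 = 95.26 N down at 4.62 m → arm 0.48 m, τ = 95.26 × 0.48 = 45.72 N·m clockwise.
Battery pack: 27.9 × 9.81 = 273.7 N down at 5.8 m → arm 1.66 m, τ = 273.7 × 1.66 = 454.3 N·m clockwise.
Net moment of existing loads = 500 N·m clockwise.
The sack of grain weighs 24.2 × 9.81 = 237.4 N and must supply an equal counterclockwise moment, so its lever arm about the knife-edge support is 500 / 237.4 = 2.11 m.
That puts it at 4.14 − 2.11 = 2.03 m from the left end.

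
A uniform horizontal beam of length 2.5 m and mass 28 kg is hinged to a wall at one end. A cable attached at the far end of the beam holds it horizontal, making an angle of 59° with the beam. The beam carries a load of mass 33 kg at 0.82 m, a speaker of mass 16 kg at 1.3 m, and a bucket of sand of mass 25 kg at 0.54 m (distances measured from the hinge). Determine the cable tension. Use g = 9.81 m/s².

T ≈ 441 N

Choose the hinge as the axis so the unknown hinge reaction has zero arm there.
Beam weight: 28 × 9.81 = 274.7 N down at 1.25 m → arm 1.25 m, τ = 274.7 × 1.25 = 343.4 N·m clockwise.
Load: 33 × 9.81 = 323.7 N down at 0.82 m → arm 0.82 m, τ = 323.7 × 0.82 = 265.4 N·m clockwise.
Speaker: 16 × 9.81 = 157 N down at 1.3 m → arm 1.3 m, τ = 157 × 1.3 = 204.1 N·m clockwise.
Bucket of sand: 25 × 9.81 = 245.2 N down at 0.54 m → arm 0.54 m, τ = 245.2 × 0.54 = 132.4 N·m clockwise.
Total clockwise load moment = 945.3 N·m.
The cable tension T acts at 2.5 m; only its component perpendicular to the beam, T sinθ, produces torque. sin 59° = 0.8572.
Balancing moments: T × 2.5 × 0.8572 = 945.3, giving T = 945.3 / 2.143 = 441 N.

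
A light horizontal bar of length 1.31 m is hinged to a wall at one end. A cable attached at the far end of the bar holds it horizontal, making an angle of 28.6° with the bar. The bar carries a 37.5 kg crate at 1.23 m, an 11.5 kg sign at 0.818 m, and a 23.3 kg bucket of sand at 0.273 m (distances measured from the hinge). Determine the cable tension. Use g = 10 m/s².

About the hinge:
Crate: 37.5 × 10 = 375 N down at 1.23 m → arm 1.23 m, τ = 375 × 1.23 = 461.2 N·m clockwise.
Sign: 11.5 × 10 = 115 N down at 0.818 m → arm 0.818 m, τ = 115 × 0.818 = 94.07 N·m clockwise.
Bucket of sand: 23.3 × 10 = 233 N down at 0.273 m → arm 0.273 m, τ = 233 × 0.273 = 63.61 N·m clockwise.
Total clockwise load moment = 618.9 N·m.
The cable tension T acts at 1.31 m; only its component perpendicular to the bar, T sinθ, produces torque. sin 28.6° = 0.4787.
Balancing moments: T × 1.31 × 0.4787 = 618.9, giving T = 618.9 / 0.6271 = 987 N.

T ≈ 987 N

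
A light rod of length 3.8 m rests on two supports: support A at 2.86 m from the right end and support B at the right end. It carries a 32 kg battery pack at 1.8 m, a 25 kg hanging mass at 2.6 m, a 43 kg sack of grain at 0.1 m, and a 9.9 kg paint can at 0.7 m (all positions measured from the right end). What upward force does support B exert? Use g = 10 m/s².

Take moments about support A.
Battery pack: 32 × 10 = 320 N down at 1.8 m → arm 1.06 m, τ = 320 × 1.06 = 339.2 N·m clockwise.
Hanging mass: 25 × 10 = 250 N down at 2.6 m → arm 0.26 m, τ = 250 × 0.26 = 65 N·m clockwise.
Sack of grain: 43 × 10 = 430 N down at 0.1 m → arm 2.76 m, τ = 430 × 2.76 = 1187 N·m clockwise.
Paint can: 9.9 × 10 = 99 N down at 0.7 m → arm 2.16 m, τ = 99 × 2.16 = 213.8 N·m clockwise.
Net load moment about support A = 1805 N·m clockwise.
Reaction R at support B is upward at 0 m, arm 2.86 m → moment R × 2.86 counterclockwise.
Setting net torque to zero: R × 2.86 = 1805 → R = 631 N.

R_B ≈ 631 N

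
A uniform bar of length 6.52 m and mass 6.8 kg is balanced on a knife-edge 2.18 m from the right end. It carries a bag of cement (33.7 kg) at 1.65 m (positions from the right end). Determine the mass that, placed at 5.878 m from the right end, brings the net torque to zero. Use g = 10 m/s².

m ≈ 2.84 kg

Take moments about the knife-edge (at 2.18 m from the right end).
Beam weight: 6.8 × 10 = 68 N down at 3.26 m → arm 1.08 m, τ = 68 × 1.08 = 73.44 N·m counterclockwise.
Bag of cement: 33.7 × 10 = 337 N down at 1.65 m → arm 0.53 m, τ = 337 × 0.53 = 178.6 N·m clockwise.
Net moment of known loads = 105.2 N·m clockwise.
An unknown mass m at 5.878 m has arm 3.698 m; its moment is m·g·3.698 counterclockwise.
Στ = 0 ⇒ m × 10 × 3.698 = 105.2 ⇒ m = 105.2 / (10 × 3.698) = 2.84 kg.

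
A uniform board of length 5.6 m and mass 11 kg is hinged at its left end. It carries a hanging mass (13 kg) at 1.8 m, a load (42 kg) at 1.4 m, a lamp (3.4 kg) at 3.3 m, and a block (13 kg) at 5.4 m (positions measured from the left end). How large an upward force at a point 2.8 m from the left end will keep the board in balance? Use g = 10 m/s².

Take moments about the left end.
Beam weight: 11 × 10 = 110 N down at 2.8 m → arm 2.8 m, τ = 110 × 2.8 = 308 N·m clockwise.
Hanging mass: 13 × 10 = 130 N down at 1.8 m → arm 1.8 m, τ = 130 × 1.8 = 234 N·m clockwise.
Load: 42 × 10 = 420 N down at 1.4 m → arm 1.4 m, τ = 420 × 1.4 = 588 N·m clockwise.
Lamp: 3.4 × 10 = 34 N down at 3.3 m → arm 3.3 m, τ = 34 × 3.3 = 112.2 N·m clockwise.
Block: 13 × 10 = 130 N down at 5.4 m → arm 5.4 m, τ = 130 × 5.4 = 702 N·m clockwise.
Net moment of the loads = 1944 N·m clockwise.
The upward force F acts at a point 2.8 m from the left end, arm 2.8 m, giving F × 2.8 counterclockwise.
Setting net torque to zero: F × 2.8 = 1944 → F = 1944 / 2.8 = 694 N.

F ≈ 694 N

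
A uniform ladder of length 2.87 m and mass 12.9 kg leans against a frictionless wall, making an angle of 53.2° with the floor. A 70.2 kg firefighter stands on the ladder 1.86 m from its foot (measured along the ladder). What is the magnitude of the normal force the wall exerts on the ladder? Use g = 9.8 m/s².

N_wall ≈ 381 N

Choose the foot of the ladder as the axis so the floor normal and friction both act there and drop out.
Ladder weight 12.9×9.8 = 126.4 N acts at 1.435 m along the ladder; its horizontal arm is 1.435·cos53.2° = 0.8596 m → τ = 108.7 N·m clockwise.
Firefighter: 70.2×9.8 = 688 N at 1.86 m → arm 1.114 m → τ = 766.4 N·m clockwise.
Wall normal N acts horizontally at the top; its moment arm is the height L sinθ = 2.87·sin53.2° = 2.298 m, counterclockwise.
Setting net torque to zero: N × 2.298 = 875.1 → N = 381 N.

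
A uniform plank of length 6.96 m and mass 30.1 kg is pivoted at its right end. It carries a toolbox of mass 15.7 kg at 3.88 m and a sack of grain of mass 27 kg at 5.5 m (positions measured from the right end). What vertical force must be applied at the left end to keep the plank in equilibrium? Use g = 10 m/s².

F ≈ 451 N

Taking torques about the right end:
Beam weight: 30.1 × 10 = 301 N down at 3.48 m → arm 3.48 m, τ = 301 × 3.48 = 1047 N·m counterclockwise.
Toolbox: 15.7 × 10 = 157 N down at 3.88 m → arm 3.88 m, τ = 157 × 3.88 = 609.2 N·m counterclockwise.
Sack of grain: 27 × 10 = 270 N down at 5.5 m → arm 5.5 m, τ = 270 × 5.5 = 1485 N·m counterclockwise.
Net moment of the loads = 3141 N·m counterclockwise.
The upward force F acts at the left end, arm 6.96 m, giving F × 6.96 clockwise.
Setting net torque to zero: F × 6.96 = 3141 → F = 3141 / 6.96 = 451 N.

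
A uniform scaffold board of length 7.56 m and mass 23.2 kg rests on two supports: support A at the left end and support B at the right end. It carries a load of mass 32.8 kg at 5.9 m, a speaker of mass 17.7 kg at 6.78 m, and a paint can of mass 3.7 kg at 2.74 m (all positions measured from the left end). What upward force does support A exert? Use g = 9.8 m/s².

About support B:
Beam weight: 23.2 × 9.8 = 227.4 N down at 3.78 m → arm 3.78 m, τ = 227.4 × 3.78 = 859.6 N·m counterclockwise.
Load: 32.8 × 9.8 = 321.4 N down at 5.9 m → arm 1.66 m, τ = 321.4 × 1.66 = 533.5 N·m counterclockwise.
Speaker: 17.7 × 9.8 = 173.5 N down at 6.78 m → arm 0.78 m, τ = 173.5 × 0.78 = 135.3 N·m counterclockwise.
Paint can: 3.7 × 9.8 = 36.26 N down at 2.74 m → arm 4.82 m, τ = 36.26 × 4.82 = 174.8 N·m counterclockwise.
Net load moment about support B = 1703 N·m counterclockwise.
Reaction R at support A is upward at 0 m, arm 7.56 m → moment R × 7.56 clockwise.
Στ = 0 ⇒ R × 7.56 = 1703 ⇒ R = 225 N.

R_A ≈ 225 N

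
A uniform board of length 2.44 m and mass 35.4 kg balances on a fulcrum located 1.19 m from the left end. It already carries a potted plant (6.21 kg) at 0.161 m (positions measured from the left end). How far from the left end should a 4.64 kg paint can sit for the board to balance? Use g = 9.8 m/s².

x ≈ 2.34 m from the left end

Taking torques about the fulcrum (at 1.19 m from the left end):
Beam weight: 35.4 × 9.8 = 346.9 N down at 1.22 m → arm 0.03 m, τ = 346.9 × 0.03 = 10.41 N·m clockwise.
Potted plant: 6.21 × 9.8 = 60.86 N down at 0.161 m → arm 1.029 m, τ = 60.86 × 1.029 = 62.62 N·m counterclockwise.
Net moment of existing loads = 52.21 N·m counterclockwise.
The paint can weighs 4.64 × 9.8 = 45.47 N and must supply an equal clockwise moment, so its lever arm about the fulcrum is 52.21 / 45.47 = 1.15 m.
That puts it at 1.19 + 1.15 = 2.34 m from the left end.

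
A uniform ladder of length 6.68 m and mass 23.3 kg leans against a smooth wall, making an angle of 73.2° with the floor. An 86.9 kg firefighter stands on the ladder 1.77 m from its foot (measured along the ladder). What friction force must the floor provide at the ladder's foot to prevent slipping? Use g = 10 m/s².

f ≈ 105 N

About the foot of the ladder:
Ladder weight 23.3×10 = 233 N acts at 3.34 m along the ladder; its horizontal arm is 3.34·cos73.2° = 0.9654 m → τ = 224.9 N·m clockwise.
Firefighter: 86.9×10 = 869 N at 1.77 m → arm 0.5116 m → τ = 444.6 N·m clockwise.
Wall normal N acts horizontally at the top; its moment arm is the height L sinθ = 6.68·sin73.2° = 6.395 m, counterclockwise.
Στ = 0 ⇒ N × 6.395 = 669.5 ⇒ N = 105 N.
ΣFx = 0: friction at the foot balances the wall's push, so f = N_wall = 105 N.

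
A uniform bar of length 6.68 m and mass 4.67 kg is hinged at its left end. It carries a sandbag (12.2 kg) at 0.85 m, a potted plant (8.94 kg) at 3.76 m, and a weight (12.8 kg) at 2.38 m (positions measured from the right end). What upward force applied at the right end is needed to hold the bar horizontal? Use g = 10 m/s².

Taking torques about the left end:
Beam weight: 4.67 × 10 = 46.7 N down at 3.34 m → arm 3.34 m, τ = 46.7 × 3.34 = 156 N·m clockwise.
Sandbag: 12.2 × 10 = 122 N down at 0.85 m → arm 5.83 m, τ = 122 × 5.83 = 711.3 N·m clockwise.
Potted plant: 8.94 × 10 = 89.4 N down at 3.76 m → arm 2.92 m, τ = 89.4 × 2.92 = 261 N·m clockwise.
Weight: 12.8 × 10 = 128 N down at 2.38 m → arm 4.3 m, τ = 128 × 4.3 = 550.4 N·m clockwise.
Net moment of the loads = 1679 N·m clockwise.
The upward force F acts at the right end, arm 6.68 m, giving F × 6.68 counterclockwise.
For rotational equilibrium, F × 6.68 = 1679, so F = 1679 / 6.68 = 251 N.

F ≈ 251 N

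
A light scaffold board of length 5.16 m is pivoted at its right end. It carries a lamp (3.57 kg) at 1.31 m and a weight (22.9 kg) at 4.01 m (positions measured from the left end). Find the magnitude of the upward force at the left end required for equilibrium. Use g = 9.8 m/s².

F ≈ 76.1 N

Sum moments about the right end (the unknown pivot reaction has zero arm there).
Lamp: 3.57 × 9.8 = 34.99 N down at 1.31 m → arm 3.85 m, τ = 34.99 × 3.85 = 134.7 N·m counterclockwise.
Weight: 22.9 × 9.8 = 224.4 N down at 4.01 m → arm 1.15 m, τ = 224.4 × 1.15 = 258.1 N·m counterclockwise.
Net moment of the loads = 392.8 N·m counterclockwise.
The upward force F acts at the left end, arm 5.16 m, giving F × 5.16 clockwise.
Balancing moments: F × 5.16 = 392.8, giving F = 392.8 / 5.16 = 76.1 N.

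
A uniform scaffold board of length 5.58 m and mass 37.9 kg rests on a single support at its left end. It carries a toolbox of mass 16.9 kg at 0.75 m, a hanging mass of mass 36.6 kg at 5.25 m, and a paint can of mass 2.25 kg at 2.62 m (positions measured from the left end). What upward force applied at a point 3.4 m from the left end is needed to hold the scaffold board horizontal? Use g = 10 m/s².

F ≈ 931 N

Take moments about the left end.
Beam weight: 37.9 × 10 = 379 N down at 2.79 m → arm 2.79 m, τ = 379 × 2.79 = 1057 N·m clockwise.
Toolbox: 16.9 × 10 = 169 N down at 0.75 m → arm 0.75 m, τ = 169 × 0.75 = 126.8 N·m clockwise.
Hanging mass: 36.6 × 10 = 366 N down at 5.25 m → arm 5.25 m, τ = 366 × 5.25 = 1922 N·m clockwise.
Paint can: 2.25 × 10 = 22.5 N down at 2.62 m → arm 2.62 m, τ = 22.5 × 2.62 = 58.95 N·m clockwise.
Net moment of the loads = 3165 N·m clockwise.
The upward force F acts at a point 3.4 m from the left end, arm 3.4 m, giving F × 3.4 counterclockwise.
Balancing moments: F × 3.4 = 3165, giving F = 3165 / 3.4 = 931 N.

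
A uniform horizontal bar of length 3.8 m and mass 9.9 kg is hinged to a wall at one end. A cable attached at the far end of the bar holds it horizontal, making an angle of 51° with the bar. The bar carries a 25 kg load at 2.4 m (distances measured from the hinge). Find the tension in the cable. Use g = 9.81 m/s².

Choose the hinge as the axis so the unknown hinge reaction has zero arm there.
Beam weight: 9.9 × 9.81 = 97.12 N down at 1.9 m → arm 1.9 m, τ = 97.12 × 1.9 = 184.5 N·m clockwise.
Load: 25 × 9.81 = 245.2 N down at 2.4 m → arm 2.4 m, τ = 245.2 × 2.4 = 588.5 N·m clockwise.
Total clockwise load moment = 773 N·m.
The cable tension T acts at 3.8 m; only its component perpendicular to the bar, T sinθ, produces torque. sin 51° = 0.7771.
Balancing moments: T × 3.8 × 0.7771 = 773, giving T = 773 / 2.953 = 262 N.

T ≈ 262 N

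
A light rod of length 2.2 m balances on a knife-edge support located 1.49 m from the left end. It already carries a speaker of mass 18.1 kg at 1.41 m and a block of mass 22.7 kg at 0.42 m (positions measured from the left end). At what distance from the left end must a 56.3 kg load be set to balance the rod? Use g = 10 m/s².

x ≈ 1.95 m from the left end

Take moments about the knife-edge support (at 1.49 m from the left end).
Speaker: 18.1 × 10 = 181 N down at 1.41 m → arm 0.08 m, τ = 181 × 0.08 = 14.48 N·m counterclockwise.
Block: 22.7 × 10 = 227 N down at 0.42 m → arm 1.07 m, τ = 227 × 1.07 = 242.9 N·m counterclockwise.
Net moment of existing loads = 257.4 N·m counterclockwise.
The load weighs 56.3 × 10 = 563 N and must supply an equal clockwise moment, so its lever arm about the knife-edge support is 257.4 / 563 = 0.457 m.
That puts it at 1.49 + 0.457 = 1.95 m from the left end.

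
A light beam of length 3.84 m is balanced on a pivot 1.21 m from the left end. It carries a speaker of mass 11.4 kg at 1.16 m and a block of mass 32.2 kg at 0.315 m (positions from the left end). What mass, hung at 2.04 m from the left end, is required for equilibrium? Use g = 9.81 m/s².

Choose the pivot (at 1.21 m from the left end) as the axis so the support reaction has zero arm there.
Speaker: 11.4 × 9.81 = 111.8 N down at 1.16 m → arm 0.05 m, τ = 111.8 × 0.05 = 5.59 N·m counterclockwise.
Block: 32.2 × 9.81 = 315.9 N down at 0.315 m → arm 0.895 m, τ = 315.9 × 0.895 = 282.7 N·m counterclockwise.
Net moment of known loads = 288.3 N·m counterclockwise.
An unknown mass m at 2.04 m has arm 0.83 m; its moment is m·g·0.83 clockwise.
For rotational equilibrium, m × 9.81 × 0.83 = 288.3, so m = 288.3 / (9.81 × 0.83) = 35.4 kg.

m ≈ 35.4 kg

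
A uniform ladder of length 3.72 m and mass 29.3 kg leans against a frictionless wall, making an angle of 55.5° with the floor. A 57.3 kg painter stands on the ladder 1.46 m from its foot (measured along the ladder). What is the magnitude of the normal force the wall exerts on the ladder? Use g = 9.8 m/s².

N_wall ≈ 250 N

Taking torques about the foot of the ladder:
Ladder weight 29.3×9.8 = 287.1 N acts at 1.86 m along the ladder; its horizontal arm is 1.86·cos55.5° = 1.054 m → τ = 302.6 N·m clockwise.
Painter: 57.3×9.8 = 561.5 N at 1.46 m → arm 0.827 m → τ = 464.4 N·m clockwise.
Wall normal N acts horizontally at the top; its moment arm is the height L sinθ = 3.72·sin55.5° = 3.066 m, counterclockwise.
Στ = 0 ⇒ N × 3.066 = 767 ⇒ N = 250 N.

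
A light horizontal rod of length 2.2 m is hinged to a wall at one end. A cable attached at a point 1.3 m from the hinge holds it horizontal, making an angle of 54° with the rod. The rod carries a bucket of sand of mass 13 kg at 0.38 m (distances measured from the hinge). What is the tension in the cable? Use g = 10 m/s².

About the hinge:
Bucket of sand: 13 × 10 = 130 N down at 0.38 m → arm 0.38 m, τ = 130 × 0.38 = 49.4 N·m clockwise.
Total clockwise load moment = 49.4 N·m.
The cable tension T acts at 1.3 m; only its component perpendicular to the rod, T sinθ, produces torque. sin 54° = 0.809.
For rotational equilibrium, T × 1.3 × 0.809 = 49.4, so T = 49.4 / 1.052 = 47 N.

T ≈ 47 N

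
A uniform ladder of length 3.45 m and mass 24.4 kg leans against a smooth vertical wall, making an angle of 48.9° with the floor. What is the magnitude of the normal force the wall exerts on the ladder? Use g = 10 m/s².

Sum moments about the foot of the ladder (the floor normal and friction both act there and drop out).
Ladder weight 24.4×10 = 244 N acts at 1.725 m along the ladder; its horizontal arm is 1.725·cos48.9° = 1.134 m → τ = 276.7 N·m clockwise.
Wall normal N acts horizontally at the top; its moment arm is the height L sinθ = 3.45·sin48.9° = 2.6 m, counterclockwise.
Setting net torque to zero: N × 2.6 = 276.7 → N = 106 N.

N_wall ≈ 106 N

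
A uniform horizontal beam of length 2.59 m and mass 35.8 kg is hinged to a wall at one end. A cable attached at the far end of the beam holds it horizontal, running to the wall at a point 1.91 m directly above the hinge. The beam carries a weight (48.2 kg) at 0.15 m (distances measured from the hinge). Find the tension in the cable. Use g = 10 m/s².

T ≈ 349 N

About the hinge:
Beam weight: 35.8 × 10 = 358 N down at 1.295 m → arm 1.295 m, τ = 358 × 1.295 = 463.6 N·m clockwise.
Weight: 48.2 × 10 = 482 N down at 0.15 m → arm 0.15 m, τ = 482 × 0.15 = 72.3 N·m clockwise.
Total clockwise load moment = 535.9 N·m.
The cable tension T acts at 2.59 m; only its component perpendicular to the beam, T sinθ, produces torque. sinθ = h/√(h²+d²) = 1.91/√(1.91²+2.59²) = 0.5935.
Setting net torque to zero: T × 2.59 × 0.5935 = 535.9 → T = 535.9 / 1.537 = 349 N.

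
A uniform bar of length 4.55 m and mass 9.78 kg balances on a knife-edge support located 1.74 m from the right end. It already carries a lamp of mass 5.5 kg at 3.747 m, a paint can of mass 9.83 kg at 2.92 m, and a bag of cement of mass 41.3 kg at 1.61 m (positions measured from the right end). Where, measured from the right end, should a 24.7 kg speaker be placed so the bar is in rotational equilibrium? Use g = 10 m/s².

x ≈ 0.829 m from the right end

Take moments about the knife-edge support (at 1.74 m from the right end).
Beam weight: 9.78 × 10 = 97.8 N down at 2.275 m → arm 0.535 m, τ = 97.8 × 0.535 = 52.32 N·m counterclockwise.
Lamp: 5.5 × 10 = 55 N down at 3.747 m → arm 2.007 m, τ = 55 × 2.007 = 110.4 N·m counterclockwise.
Paint can: 9.83 × 10 = 98.3 N down at 2.92 m → arm 1.18 m, τ = 98.3 × 1.18 = 116 N·m counterclockwise.
Bag of cement: 41.3 × 10 = 413 N down at 1.61 m → arm 0.13 m, τ = 413 × 0.13 = 53.69 N·m clockwise.
Net moment of existing loads = 225 N·m counterclockwise.
The speaker weighs 24.7 × 10 = 247 N and must supply an equal clockwise moment, so its lever arm about the knife-edge support is 225 / 247 = 0.911 m.
That puts it at 1.74 − 0.911 = 0.829 m from the right end.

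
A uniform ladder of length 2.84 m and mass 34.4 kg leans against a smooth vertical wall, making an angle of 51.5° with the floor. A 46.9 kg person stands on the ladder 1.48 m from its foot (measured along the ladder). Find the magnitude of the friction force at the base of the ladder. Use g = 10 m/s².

f ≈ 331 N

About the foot of the ladder:
Ladder weight 34.4×10 = 344 N acts at 1.42 m along the ladder; its horizontal arm is 1.42·cos51.5° = 0.884 m → τ = 304.1 N·m clockwise.
Person: 46.9×10 = 469 N at 1.48 m → arm 0.9213 m → τ = 432.1 N·m clockwise.
Wall normal N acts horizontally at the top; its moment arm is the height L sinθ = 2.84·sin51.5° = 2.223 m, counterclockwise.
Στ = 0 ⇒ N × 2.223 = 736.2 ⇒ N = 331 N.
ΣFx = 0: friction at the foot balances the wall's push, so f = N_wall = 331 N.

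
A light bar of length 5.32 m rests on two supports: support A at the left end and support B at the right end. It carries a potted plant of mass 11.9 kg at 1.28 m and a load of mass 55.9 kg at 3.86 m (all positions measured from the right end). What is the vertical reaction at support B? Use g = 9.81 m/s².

R_B ≈ 239 N

Taking torques about support A:
Potted plant: 11.9 × 9.81 = 116.7 N down at 1.28 m → arm 4.04 m, τ = 116.7 × 4.04 = 471.5 N·m clockwise.
Load: 55.9 × 9.81 = 548.4 N down at 3.86 m → arm 1.46 m, τ = 548.4 × 1.46 = 800.7 N·m clockwise.
Net load moment about support A = 1272 N·m clockwise.
Reaction R at support B is upward at 0 m, arm 5.32 m → moment R × 5.32 counterclockwise.
Balancing moments: R × 5.32 = 1272, giving R = 239 N.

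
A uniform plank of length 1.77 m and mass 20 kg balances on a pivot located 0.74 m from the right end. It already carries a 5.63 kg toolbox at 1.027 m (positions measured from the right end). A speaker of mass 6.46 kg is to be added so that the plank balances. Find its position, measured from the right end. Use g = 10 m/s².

x ≈ 0.041 m from the right end

Choose the pivot (at 0.74 m from the right end) as the axis so the support reaction has zero arm there.
Beam weight: 20 × 10 = 200 N down at 0.885 m → arm 0.145 m, τ = 200 × 0.145 = 29 N·m counterclockwise.
Toolbox: 5.63 × 10 = 56.3 N down at 1.027 m → arm 0.287 m, τ = 56.3 × 0.287 = 16.16 N·m counterclockwise.
Net moment of existing loads = 45.16 N·m counterclockwise.
The speaker weighs 6.46 × 10 = 64.6 N and must supply an equal clockwise moment, so its lever arm about the pivot is 45.16 / 64.6 = 0.699 m.
That puts it at 0.74 − 0.699 = 0.041 m from the right end.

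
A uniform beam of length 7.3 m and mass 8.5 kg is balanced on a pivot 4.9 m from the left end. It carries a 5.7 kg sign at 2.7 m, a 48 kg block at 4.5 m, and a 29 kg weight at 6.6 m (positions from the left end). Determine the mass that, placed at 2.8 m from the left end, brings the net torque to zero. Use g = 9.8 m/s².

About the pivot (at 4.9 m from the left end):
Beam weight: 8.5 × 9.8 = 83.3 N down at 3.65 m → arm 1.25 m, τ = 83.3 × 1.25 = 104.1 N·m counterclockwise.
Sign: 5.7 × 9.8 = 55.86 N down at 2.7 m → arm 2.2 m, τ = 55.86 × 2.2 = 122.9 N·m counterclockwise.
Block: 48 × 9.8 = 470.4 N down at 4.5 m → arm 0.4 m, τ = 470.4 × 0.4 = 188.2 N·m counterclockwise.
Weight: 29 × 9.8 = 284.2 N down at 6.6 m → arm 1.7 m, τ = 284.2 × 1.7 = 483.1 N·m clockwise.
Net moment of known loads = 67.9 N·m clockwise.
An unknown mass m at 2.8 m has arm 2.1 m; its moment is m·g·2.1 counterclockwise.
Στ = 0 ⇒ m × 9.8 × 2.1 = 67.9 ⇒ m = 67.9 / (9.8 × 2.1) = 3.3 kg.

m ≈ 3.3 kg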